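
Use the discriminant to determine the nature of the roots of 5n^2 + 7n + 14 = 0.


D = b^2 - 4ac = (7)^2 - 4(5)(14) = 49 - 280 = -231
Since D < 0: two complex conjugate roots (no real roots)


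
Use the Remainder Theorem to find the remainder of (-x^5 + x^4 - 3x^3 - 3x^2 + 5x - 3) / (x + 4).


By the Remainder Theorem, the remainder equals p(-4):
  -1*(-4)^5 = 1024
  1*(-4)^4 = 256
  -3*(-4)^3 = 192
  -3*(-4)^2 = -48
  5*(-4)^1 = -20
  constant: -3
Sum: 1024 + 256 + 192 - 48 - 20 - 3 = 1401


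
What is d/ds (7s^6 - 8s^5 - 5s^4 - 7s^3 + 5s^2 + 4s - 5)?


Apply the power rule term by term:
  d/ds(7s^6) = 42s^5
  d/ds(-8s^5) = -40s^4
  d/ds(-5s^4) = -20s^3
  d/ds(-7s^3) = -21s^2
  d/ds(5s^2) = 10s
  d/ds(4s) = 4
  d/ds(-5) = 0
p'(s) = 42s^5 - 40s^4 - 20s^3 - 21s^2 + 10s + 4


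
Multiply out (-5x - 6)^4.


Expand (-5x - 6)^4 by repeated multiplication:
  (-5x - 6)^2 = 25x^2 + 60x + 36
  (-5x - 6)^3 = -125x^3 - 450x^2 - 540x - 216
= 625x^4 + 3000x^3 + 5400x^2 + 4320x + 1296


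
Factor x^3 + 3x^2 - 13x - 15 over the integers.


Try integer roots (divisors of -15). x=3: p(3)=0.
Divide out (x - 3): quotient is x^2 + 6x + 5.
Factor the quadratic: (x + 5)(x + 1)
Result: (x - 3)(x + 5)(x + 1)


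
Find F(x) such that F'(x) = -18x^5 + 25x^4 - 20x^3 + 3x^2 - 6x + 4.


Reverse power rule on each term:
  ∫ -18x^5 dx = -3x^6
  ∫ 25x^4 dx = 5x^5
  ∫ -20x^3 dx = -5x^4
  ∫ 3x^2 dx = x^3
  ∫ -6x dx = -3x^2
  ∫ 4 dx = 4x
F(x) = -3x^6 + 5x^5 - 5x^4 + x^3 - 3x^2 + 4x + C


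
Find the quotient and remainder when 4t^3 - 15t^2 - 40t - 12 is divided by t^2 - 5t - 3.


(4t^3 - 15t^2 - 40t - 12) / (t^2 - 5t - 3)
Step 1: 4t * (t^2 - 5t - 3) = 4t^3 - 20t^2 - 12t; subtract.
Step 2: 5 * (t^2 - 5t - 3) = 5t^2 - 25t - 15; subtract.
Quotient: 4t + 5, Remainder: -3t + 3


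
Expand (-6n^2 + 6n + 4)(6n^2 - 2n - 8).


Distribute each term of the first polynomial:
  (-6n^2)(6n^2 - 2n - 8) = -36n^4 + 12n^3 + 48n^2
  (6n)(6n^2 - 2n - 8) = 36n^3 - 12n^2 - 48n
  (4)(6n^2 - 2n - 8) = 24n^2 - 8n - 32
Sum: -36n^4 + 48n^3 + 60n^2 - 56n - 32


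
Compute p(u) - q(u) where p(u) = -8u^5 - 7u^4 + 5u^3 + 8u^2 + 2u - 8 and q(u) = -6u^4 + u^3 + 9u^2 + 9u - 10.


Distribute the minus sign:
  (-8u^5 - 7u^4 + 5u^3 + 8u^2 + 2u - 8)
- (-6u^4 + u^3 + 9u^2 + 9u - 10)
Negate second polynomial: 6u^4 - u^3 - 9u^2 - 9u + 10
Add: -8u^5 - u^4 + 4u^3 - u^2 - 7u + 2


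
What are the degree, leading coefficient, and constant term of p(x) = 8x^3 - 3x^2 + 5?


Highest power of x is 3, with coefficient 8. Constant term is 5.
Degree = 3, leading coefficient = 8, constant term = 5


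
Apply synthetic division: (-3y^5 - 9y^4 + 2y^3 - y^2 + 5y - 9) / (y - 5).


Synthetic division with c = 5. Coefficients: -3, -9, 2, -1, 5, -9
Bring down -3.
  -3 * 5 = -15; -15 - 9 = -24
  -24 * 5 = -120; -120 + 2 = -118
  -118 * 5 = -590; -590 - 1 = -591
  -591 * 5 = -2955; -2955 + 5 = -2950
  -2950 * 5 = -14750; -14750 - 9 = -14759
Quotient: -3y^4 - 24y^3 - 118y^2 - 591y - 2950, Remainder: -14759


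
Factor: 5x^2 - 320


Roots satisfy r1 + r2 = -b/a = 0 and r1*r2 = c/a = -64.
So r1 = -8, r2 = 8.
5x^2 - 320 = 5(x - r1)(x - r2) = 5(x + 8)(x - 8)


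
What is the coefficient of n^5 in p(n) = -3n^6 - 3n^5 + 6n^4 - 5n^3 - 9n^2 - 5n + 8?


Read off the coefficient of n^5: -3


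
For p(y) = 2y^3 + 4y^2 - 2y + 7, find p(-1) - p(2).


p(-1) = 11
p(2) = 35
p(-1) - p(2) = 11 - 35 = -24


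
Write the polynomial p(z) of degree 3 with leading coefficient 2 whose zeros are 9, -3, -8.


p(z) = 2(z - 9)(z + 3)(z + 8)
Expand: 2z^3 + 4z^2 - 150z - 432


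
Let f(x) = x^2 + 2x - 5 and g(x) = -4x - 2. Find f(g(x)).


Substitute g(x) into f:
f(g(x)) = 1*(-4x - 2)^2 + 2*(-4x - 2) + (-5)
(-4x - 2)^2 = 16x^2 + 16x + 4
Expand and combine: 16x^2 + 8x - 5


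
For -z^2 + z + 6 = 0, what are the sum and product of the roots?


For az^2+bz+c=0: sum = -b/a, product = c/a.
a=-1, b=1, c=6
Sum = -(1)/-1 = 1
Product = (6)/-1 = -6


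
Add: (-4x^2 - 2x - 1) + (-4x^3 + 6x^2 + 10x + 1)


Align terms by degree and add:
  -4x^2 - 2x - 1
  -4x^3 + 6x^2 + 10x + 1
= -4x^3 + 2x^2 + 8x


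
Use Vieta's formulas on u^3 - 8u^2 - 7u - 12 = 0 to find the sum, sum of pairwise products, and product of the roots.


Monic cubic u^3+bu^2+cu+d=0: sum=-b, pairwise sum=c, product=-d.
b=-8, c=-7, d=-12
r1+r2+r3 = 8
r1r2+r1r3+r2r3 = -7
r1r2r3 = 12


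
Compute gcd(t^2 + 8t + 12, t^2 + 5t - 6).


Factor each:
  t^2 + 8t + 12 = (t + 6)(t + 2)
  t^2 + 5t - 6 = (t + 6)(t - 1)
Common monic factor: t + 6


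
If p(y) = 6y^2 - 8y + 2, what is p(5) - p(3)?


p(5) = 112
p(3) = 32
p(5) - p(3) = 112 - 32 = 80


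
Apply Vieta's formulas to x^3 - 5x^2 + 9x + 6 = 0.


Monic cubic x^3+bx^2+cx+d=0: sum=-b, pairwise sum=c, product=-d.
b=-5, c=9, d=6
r1+r2+r3 = 5
r1r2+r1r3+r2r3 = 9
r1r2r3 = -6


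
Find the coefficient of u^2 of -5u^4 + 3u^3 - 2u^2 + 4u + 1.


Read off the coefficient of u^2: -2


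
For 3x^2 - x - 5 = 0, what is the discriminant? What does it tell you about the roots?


D = b^2 - 4ac = (-1)^2 - 4(3)(-5) = 1 + 60 = 61
Since D > 0: two distinct irrational roots


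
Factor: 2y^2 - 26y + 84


Roots satisfy r1 + r2 = -b/a = 13 and r1*r2 = c/a = 42.
So r1 = 6, r2 = 7.
2y^2 - 26y + 84 = 2(y - r1)(y - r2) = 2(y - 6)(y - 7)


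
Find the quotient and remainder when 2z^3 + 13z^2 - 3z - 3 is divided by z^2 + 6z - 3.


(2z^3 + 13z^2 - 3z - 3) / (z^2 + 6z - 3)
Step 1: 2z * (z^2 + 6z - 3) = 2z^3 + 12z^2 - 6z; subtract.
Step 2: 1 * (z^2 + 6z - 3) = z^2 + 6z - 3; subtract.
Quotient: 2z + 1, Remainder: -3z


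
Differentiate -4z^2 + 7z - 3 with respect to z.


Apply the power rule term by term:
  d/dz(-4z^2) = -8z
  d/dz(7z) = 7
  d/dz(-3) = 0
p'(z) = -8z + 7


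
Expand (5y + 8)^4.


Expand (5y + 8)^4 by repeated multiplication:
  (5y + 8)^2 = 25y^2 + 80y + 64
  (5y + 8)^3 = 125y^3 + 600y^2 + 960y + 512
= 625y^4 + 4000y^3 + 9600y^2 + 10240y + 4096


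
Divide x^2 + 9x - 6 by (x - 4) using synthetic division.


Synthetic division with c = 4. Coefficients: 1, 9, -6
Bring down 1.
  1 * 4 = 4; 4 + 9 = 13
  13 * 4 = 52; 52 - 6 = 46
Quotient: x + 13, Remainder: 46


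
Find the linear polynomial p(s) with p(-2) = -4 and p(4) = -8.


p(s) = ms + b. Using p(-2)=-4, p(4)=-8:
m = (-4 + 8)/(-2 - 4) = 4/-6 = -2/3
b = -4 - m*(-2) = -4 - 4/3 = -16/3
p(s) = -(2/3)s - (16/3)


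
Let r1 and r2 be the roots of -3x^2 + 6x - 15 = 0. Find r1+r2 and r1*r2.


For ax^2+bx+c=0: sum = -b/a, product = c/a.
a=-3, b=6, c=-15
Sum = -(6)/-3 = 2
Product = (-15)/-3 = 5


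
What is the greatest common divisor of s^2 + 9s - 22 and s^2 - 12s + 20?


Factor each:
  s^2 + 9s - 22 = (s - 2)(s + 11)
  s^2 - 12s + 20 = (s - 2)(s - 10)
Common monic factor: s - 2


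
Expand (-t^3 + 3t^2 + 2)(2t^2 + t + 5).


Distribute each term of the first polynomial:
  (-t^3)(2t^2 + t + 5) = -2t^5 - t^4 - 5t^3
  (3t^2)(2t^2 + t + 5) = 6t^4 + 3t^3 + 15t^2
  (2)(2t^2 + t + 5) = 4t^2 + 2t + 10
Sum: -2t^5 + 5t^4 - 2t^3 + 19t^2 + 2t + 10


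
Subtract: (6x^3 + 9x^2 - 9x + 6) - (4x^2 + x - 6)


Distribute the minus sign:
  (6x^3 + 9x^2 - 9x + 6)
- (4x^2 + x - 6)
Negate second polynomial: -4x^2 - x + 6
Add: 6x^3 + 5x^2 - 10x + 12


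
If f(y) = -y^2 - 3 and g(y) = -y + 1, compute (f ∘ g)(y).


Substitute g(y) into f:
f(g(y)) = -1*(-y + 1)^2 + (-3)
(-y + 1)^2 = y^2 - 2y + 1
Expand and combine: -y^2 + 2y - 4


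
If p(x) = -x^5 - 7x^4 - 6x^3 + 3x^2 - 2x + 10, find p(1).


Using direct substitution:
  -1 * (1)^5 = -1
  -7 * (1)^4 = -7
  -6 * (1)^3 = -6
  3 * (1)^2 = 3
  -2 * (1)^1 = -2
  constant: 10
Sum = -1 - 7 - 6 + 3 - 2 + 10 = -3


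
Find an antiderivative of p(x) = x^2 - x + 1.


Reverse power rule on each term:
  ∫ x^2 dx = (1/3)x^3
  ∫ -x dx = -(1/2)x^2
  ∫ 1 dx = x
F(x) = (1/3)x^3 - (1/2)x^2 + x + C


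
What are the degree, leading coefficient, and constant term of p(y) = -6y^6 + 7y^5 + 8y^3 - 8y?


Highest power of y is 6, with coefficient -6. Constant term is 0.
Degree = 6, leading coefficient = -6, constant term = 0


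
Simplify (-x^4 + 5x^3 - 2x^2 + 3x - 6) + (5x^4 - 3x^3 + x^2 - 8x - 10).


Align terms by degree and add:
  -x^4 + 5x^3 - 2x^2 + 3x - 6
+ 5x^4 - 3x^3 + x^2 - 8x - 10
= 4x^4 + 2x^3 - x^2 - 5x - 16


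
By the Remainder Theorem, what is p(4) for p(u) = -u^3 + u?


By the Remainder Theorem, the remainder equals p(4):
  -1*(4)^3 = -64
  0*(4)^2 = 0
  1*(4)^1 = 4
  constant: 0
Sum: -64 + 0 + 4 + 0 = -60


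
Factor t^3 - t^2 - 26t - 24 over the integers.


Try integer roots (divisors of -24). t=6: p(6)=0.
Divide out (t - 6): quotient is t^2 + 5t + 4.
Factor the quadratic: (t + 1)(t + 4)
Result: (t - 6)(t + 1)(t + 4)


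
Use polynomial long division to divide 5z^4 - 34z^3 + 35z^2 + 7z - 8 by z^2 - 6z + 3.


(5z^4 - 34z^3 + 35z^2 + 7z - 8) / (z^2 - 6z + 3)
Step 1: 5z^2 * (z^2 - 6z + 3) = 5z^4 - 30z^3 + 15z^2; subtract.
Step 2: -4z * (z^2 - 6z + 3) = -4z^3 + 24z^2 - 12z; subtract.
Step 3: -4 * (z^2 - 6z + 3) = -4z^2 + 24z - 12; subtract.
Quotient: 5z^2 - 4z - 4, Remainder: -5z + 4


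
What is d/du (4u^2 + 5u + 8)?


Apply the power rule term by term:
  d/du(4u^2) = 8u
  d/du(5u) = 5
  d/du(8) = 0
p'(u) = 8u + 5


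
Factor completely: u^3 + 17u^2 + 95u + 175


Try integer roots (divisors of 175). u=-5: p(-5)=0.
Divide out (u + 5): quotient is u^2 + 12u + 35.
Factor the quadratic: (u + 7)(u + 5)
Result: (u + 5)(u + 7)(u + 5)


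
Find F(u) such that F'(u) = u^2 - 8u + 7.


Reverse power rule on each term:
  ∫ u^2 du = (1/3)u^3
  ∫ -8u du = -4u^2
  ∫ 7 du = 7u
F(u) = (1/3)u^3 - 4u^2 + 7u + C


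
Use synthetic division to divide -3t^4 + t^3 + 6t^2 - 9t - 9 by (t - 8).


Synthetic division with c = 8. Coefficients: -3, 1, 6, -9, -9
Bring down -3.
  -3 * 8 = -24; -24 + 1 = -23
  -23 * 8 = -184; -184 + 6 = -178
  -178 * 8 = -1424; -1424 - 9 = -1433
  -1433 * 8 = -11464; -11464 - 9 = -11473
Quotient: -3t^3 - 23t^2 - 178t - 1433, Remainder: -11473


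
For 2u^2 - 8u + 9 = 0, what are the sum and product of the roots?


For au^2+bu+c=0: sum = -b/a, product = c/a.
a=2, b=-8, c=9
Sum = -(-8)/2 = 4
Product = (9)/2 = 9/2


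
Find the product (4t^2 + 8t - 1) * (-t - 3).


Distribute each term of the first polynomial:
  (4t^2)(-t - 3) = -4t^3 - 12t^2
  (8t)(-t - 3) = -8t^2 - 24t
  (-1)(-t - 3) = t + 3
Sum: -4t^3 - 20t^2 - 23t + 3


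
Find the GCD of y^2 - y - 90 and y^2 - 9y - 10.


Factor each:
  y^2 - y - 90 = (y - 10)(y + 9)
  y^2 - 9y - 10 = (y - 10)(y + 1)
Common monic factor: y - 10


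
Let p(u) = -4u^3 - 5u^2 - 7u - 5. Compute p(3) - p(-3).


p(3) = -179
p(-3) = 79
p(3) - p(-3) = -179 - 79 = -258


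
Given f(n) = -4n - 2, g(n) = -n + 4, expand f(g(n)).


Substitute g(n) into f:
f(g(n)) = -4*(-n + 4) + (-2)
Expand and combine: 4n - 18


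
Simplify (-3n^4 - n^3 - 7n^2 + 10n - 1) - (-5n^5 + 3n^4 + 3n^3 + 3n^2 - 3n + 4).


Distribute the minus sign:
  (-3n^4 - n^3 - 7n^2 + 10n - 1)
- (-5n^5 + 3n^4 + 3n^3 + 3n^2 - 3n + 4)
Negate second polynomial: 5n^5 - 3n^4 - 3n^3 - 3n^2 + 3n - 4
Add: 5n^5 - 6n^4 - 4n^3 - 10n^2 + 13n - 5


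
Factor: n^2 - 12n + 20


Roots satisfy r1 + r2 = -b/a = 12 and r1*r2 = c/a = 20.
So r1 = 10, r2 = 2.
n^2 - 12n + 20 = (n - r1)(n - r2) = (n - 10)(n - 2)


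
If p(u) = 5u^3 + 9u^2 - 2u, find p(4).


Using direct substitution:
  5 * (4)^3 = 320
  9 * (4)^2 = 144
  -2 * (4)^1 = -8
  constant: 0
Sum = 320 + 144 - 8 + 0 = 456


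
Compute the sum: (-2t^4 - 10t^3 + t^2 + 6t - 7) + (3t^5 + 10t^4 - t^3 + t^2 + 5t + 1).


Align terms by degree and add:
  -2t^4 - 10t^3 + t^2 + 6t - 7
+ 3t^5 + 10t^4 - t^3 + t^2 + 5t + 1
= 3t^5 + 8t^4 - 11t^3 + 2t^2 + 11t - 6


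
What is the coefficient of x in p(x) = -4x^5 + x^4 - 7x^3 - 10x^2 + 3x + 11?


Read off the coefficient of x: 3


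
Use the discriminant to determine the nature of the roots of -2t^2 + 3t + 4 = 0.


D = b^2 - 4ac = (3)^2 - 4(-2)(4) = 9 + 32 = 41
Since D > 0: two distinct irrational roots


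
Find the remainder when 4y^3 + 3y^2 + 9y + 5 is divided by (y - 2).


By the Remainder Theorem, the remainder equals p(2):
  4*(2)^3 = 32
  3*(2)^2 = 12
  9*(2)^1 = 18
  constant: 5
Sum: 32 + 12 + 18 + 5 = 67


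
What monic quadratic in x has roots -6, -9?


p(x) = (x + 6)(x + 9)
Expand: x^2 + 15x + 54


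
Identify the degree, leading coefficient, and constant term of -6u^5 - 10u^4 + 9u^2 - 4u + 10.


Highest power of u is 5, with coefficient -6. Constant term is 10.
Degree = 5, leading coefficient = -6, constant term = 10


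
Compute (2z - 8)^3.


Expand (2z - 8)^3 by repeated multiplication:
  (2z - 8)^2 = 4z^2 - 32z + 64
= 8z^3 - 96z^2 + 384z - 512


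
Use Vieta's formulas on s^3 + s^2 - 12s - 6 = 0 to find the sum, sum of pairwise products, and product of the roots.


Monic cubic s^3+bs^2+cs+d=0: sum=-b, pairwise sum=c, product=-d.
b=1, c=-12, d=-6
r1+r2+r3 = -1
r1r2+r1r3+r2r3 = -12
r1r2r3 = 6


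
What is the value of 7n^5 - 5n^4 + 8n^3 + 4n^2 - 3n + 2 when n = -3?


Using direct substitution:
  7 * (-3)^5 = -1701
  -5 * (-3)^4 = -405
  8 * (-3)^3 = -216
  4 * (-3)^2 = 36
  -3 * (-3)^1 = 9
  constant: 2
Sum = -1701 - 405 - 216 + 36 + 9 + 2 = -2275


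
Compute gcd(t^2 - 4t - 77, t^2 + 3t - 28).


Factor each:
  t^2 - 4t - 77 = (t + 7)(t - 11)
  t^2 + 3t - 28 = (t + 7)(t - 4)
Common monic factor: t + 7


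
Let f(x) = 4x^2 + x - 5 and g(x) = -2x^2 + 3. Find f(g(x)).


Substitute g(x) into f:
f(g(x)) = 4*(-2x^2 + 3)^2 + 1*(-2x^2 + 3) + (-5)
(-2x^2 + 3)^2 = 4x^4 - 12x^2 + 9
Expand and combine: 16x^4 - 50x^2 + 34


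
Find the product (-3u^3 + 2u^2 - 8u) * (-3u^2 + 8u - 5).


Distribute each term of the first polynomial:
  (-3u^3)(-3u^2 + 8u - 5) = 9u^5 - 24u^4 + 15u^3
  (2u^2)(-3u^2 + 8u - 5) = -6u^4 + 16u^3 - 10u^2
  (-8u)(-3u^2 + 8u - 5) = 24u^3 - 64u^2 + 40u
Sum: 9u^5 - 30u^4 + 55u^3 - 74u^2 + 40u


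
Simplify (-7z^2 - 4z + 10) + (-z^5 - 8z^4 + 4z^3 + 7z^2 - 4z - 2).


Align terms by degree and add:
  -7z^2 - 4z + 10
  -z^5 - 8z^4 + 4z^3 + 7z^2 - 4z - 2
= -z^5 - 8z^4 + 4z^3 - 8z + 8


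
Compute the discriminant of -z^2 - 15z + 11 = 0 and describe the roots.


D = b^2 - 4ac = (-15)^2 - 4(-1)(11) = 225 + 44 = 269
Since D > 0: two distinct irrational roots


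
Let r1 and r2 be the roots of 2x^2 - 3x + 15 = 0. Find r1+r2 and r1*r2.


For ax^2+bx+c=0: sum = -b/a, product = c/a.
a=2, b=-3, c=15
Sum = -(-3)/2 = 3/2
Product = (15)/2 = 15/2


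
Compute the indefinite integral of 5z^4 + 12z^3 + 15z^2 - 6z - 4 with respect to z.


Reverse power rule on each term:
  ∫ 5z^4 dz = z^5
  ∫ 12z^3 dz = 3z^4
  ∫ 15z^2 dz = 5z^3
  ∫ -6z dz = -3z^2
  ∫ -4 dz = -4z
F(z) = z^5 + 3z^4 + 5z^3 - 3z^2 - 4z + C


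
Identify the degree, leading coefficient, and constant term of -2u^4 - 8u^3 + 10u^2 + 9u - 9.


Highest power of u is 4, with coefficient -2. Constant term is -9.
Degree = 4, leading coefficient = -2, constant term = -9


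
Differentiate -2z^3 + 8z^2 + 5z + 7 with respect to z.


Apply the power rule term by term:
  d/dz(-2z^3) = -6z^2
  d/dz(8z^2) = 16z
  d/dz(5z) = 5
  d/dz(7) = 0
p'(z) = -6z^2 + 16z + 5


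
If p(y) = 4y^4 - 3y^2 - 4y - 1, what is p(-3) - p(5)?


p(-3) = 308
p(5) = 2404
p(-3) - p(5) = 308 - 2404 = -2096


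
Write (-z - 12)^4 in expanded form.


Expand (-z - 12)^4 by repeated multiplication:
  (-z - 12)^2 = z^2 + 24z + 144
  (-z - 12)^3 = -z^3 - 36z^2 - 432z - 1728
= z^4 + 48z^3 + 864z^2 + 6912z + 20736


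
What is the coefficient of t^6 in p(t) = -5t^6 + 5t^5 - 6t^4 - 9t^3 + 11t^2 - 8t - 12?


Read off the coefficient of t^6: -5


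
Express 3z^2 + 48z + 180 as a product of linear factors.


Roots satisfy r1 + r2 = -b/a = -16 and r1*r2 = c/a = 60.
So r1 = -6, r2 = -10.
3z^2 + 48z + 180 = 3(z - r1)(z - r2) = 3(z + 6)(z + 10)


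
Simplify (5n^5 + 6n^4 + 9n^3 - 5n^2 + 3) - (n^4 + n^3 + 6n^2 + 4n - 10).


Distribute the minus sign:
  (5n^5 + 6n^4 + 9n^3 - 5n^2 + 3)
- (n^4 + n^3 + 6n^2 + 4n - 10)
Negate second polynomial: -n^4 - n^3 - 6n^2 - 4n + 10
Add: 5n^5 + 5n^4 + 8n^3 - 11n^2 - 4n + 13


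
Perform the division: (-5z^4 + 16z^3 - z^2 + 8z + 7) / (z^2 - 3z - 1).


(-5z^4 + 16z^3 - z^2 + 8z + 7) / (z^2 - 3z - 1)
Step 1: -5z^2 * (z^2 - 3z - 1) = -5z^4 + 15z^3 + 5z^2; subtract.
Step 2: z * (z^2 - 3z - 1) = z^3 - 3z^2 - z; subtract.
Step 3: -3 * (z^2 - 3z - 1) = -3z^2 + 9z + 3; subtract.
Quotient: -5z^2 + z - 3, Remainder: 4


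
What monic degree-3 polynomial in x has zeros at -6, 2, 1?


p(x) = (x + 6)(x - 2)(x - 1)
Expand: x^3 + 3x^2 - 16x + 12


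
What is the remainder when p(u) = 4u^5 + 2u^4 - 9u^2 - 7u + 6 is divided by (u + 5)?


By the Remainder Theorem, the remainder equals p(-5):
  4*(-5)^5 = -12500
  2*(-5)^4 = 1250
  0*(-5)^3 = 0
  -9*(-5)^2 = -225
  -7*(-5)^1 = 35
  constant: 6
Sum: -12500 + 1250 + 0 - 225 + 35 + 6 = -11434


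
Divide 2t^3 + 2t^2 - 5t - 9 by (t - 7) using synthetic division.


Synthetic division with c = 7. Coefficients: 2, 2, -5, -9
Bring down 2.
  2 * 7 = 14; 14 + 2 = 16
  16 * 7 = 112; 112 - 5 = 107
  107 * 7 = 749; 749 - 9 = 740
Quotient: 2t^2 + 16t + 107, Remainder: 740


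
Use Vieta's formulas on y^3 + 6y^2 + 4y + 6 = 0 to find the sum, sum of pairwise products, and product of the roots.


Monic cubic y^3+by^2+cy+d=0: sum=-b, pairwise sum=c, product=-d.
b=6, c=4, d=6
r1+r2+r3 = -6
r1r2+r1r3+r2r3 = 4
r1r2r3 = -6


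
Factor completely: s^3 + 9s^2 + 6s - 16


Try integer roots (divisors of -16). s=-2: p(-2)=0.
Divide out (s + 2): quotient is s^2 + 7s - 8.
Factor the quadratic: (s + 8)(s - 1)
Result: (s + 2)(s + 8)(s - 1)


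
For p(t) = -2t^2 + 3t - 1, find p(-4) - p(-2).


p(-4) = -45
p(-2) = -15
p(-4) - p(-2) = -45 + 15 = -30


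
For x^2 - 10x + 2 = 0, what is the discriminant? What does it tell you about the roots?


D = b^2 - 4ac = (-10)^2 - 4(1)(2) = 100 - 8 = 92
Since D > 0: two distinct irrational roots


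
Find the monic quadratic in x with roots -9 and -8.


p(x) = (x + 9)(x + 8)
Expand: x^2 + 17x + 72


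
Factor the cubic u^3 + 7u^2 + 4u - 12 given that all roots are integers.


Try integer roots (divisors of -12). u=1: p(1)=0.
Divide out (u - 1): quotient is u^2 + 8u + 12.
Factor the quadratic: (u + 6)(u + 2)
Result: (u - 1)(u + 6)(u + 2)


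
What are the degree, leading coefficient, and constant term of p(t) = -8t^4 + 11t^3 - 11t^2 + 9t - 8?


Highest power of t is 4, with coefficient -8. Constant term is -8.
Degree = 4, leading coefficient = -8, constant term = -8


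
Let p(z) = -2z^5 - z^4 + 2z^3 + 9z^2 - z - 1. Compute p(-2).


Using direct substitution:
  -2 * (-2)^5 = 64
  -1 * (-2)^4 = -16
  2 * (-2)^3 = -16
  9 * (-2)^2 = 36
  -1 * (-2)^1 = 2
  constant: -1
Sum = 64 - 16 - 16 + 36 + 2 - 1 = 69


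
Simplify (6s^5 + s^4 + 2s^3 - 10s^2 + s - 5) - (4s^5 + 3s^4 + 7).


Distribute the minus sign:
  (6s^5 + s^4 + 2s^3 - 10s^2 + s - 5)
- (4s^5 + 3s^4 + 7)
Negate second polynomial: -4s^5 - 3s^4 - 7
Add: 2s^5 - 2s^4 + 2s^3 - 10s^2 + s - 12


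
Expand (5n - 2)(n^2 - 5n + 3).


Distribute each term of the first polynomial:
  (5n)(n^2 - 5n + 3) = 5n^3 - 25n^2 + 15n
  (-2)(n^2 - 5n + 3) = -2n^2 + 10n - 6
Sum: 5n^3 - 27n^2 + 25n - 6


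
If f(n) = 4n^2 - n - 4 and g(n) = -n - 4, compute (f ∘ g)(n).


Substitute g(n) into f:
f(g(n)) = 4*(-n - 4)^2 + (-1)*(-n - 4) + (-4)
(-n - 4)^2 = n^2 + 8n + 16
Expand and combine: 4n^2 + 33n + 64


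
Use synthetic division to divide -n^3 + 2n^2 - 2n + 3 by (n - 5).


Synthetic division with c = 5. Coefficients: -1, 2, -2, 3
Bring down -1.
  -1 * 5 = -5; -5 + 2 = -3
  -3 * 5 = -15; -15 - 2 = -17
  -17 * 5 = -85; -85 + 3 = -82
Quotient: -n^2 - 3n - 17, Remainder: -82


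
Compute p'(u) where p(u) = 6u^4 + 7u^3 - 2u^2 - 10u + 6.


Apply the power rule term by term:
  d/du(6u^4) = 24u^3
  d/du(7u^3) = 21u^2
  d/du(-2u^2) = -4u
  d/du(-10u) = -10
  d/du(6) = 0
p'(u) = 24u^3 + 21u^2 - 4u - 10


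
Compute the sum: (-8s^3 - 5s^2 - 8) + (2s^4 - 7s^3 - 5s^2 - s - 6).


Align terms by degree and add:
  -8s^3 - 5s^2 - 8
+ 2s^4 - 7s^3 - 5s^2 - s - 6
= 2s^4 - 15s^3 - 10s^2 - s - 14


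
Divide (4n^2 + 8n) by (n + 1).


(4n^2 + 8n) / (n + 1)
Step 1: 4n * (n + 1) = 4n^2 + 4n; subtract.
Step 2: 4 * (n + 1) = 4n + 4; subtract.
Quotient: 4n + 4, Remainder: -4


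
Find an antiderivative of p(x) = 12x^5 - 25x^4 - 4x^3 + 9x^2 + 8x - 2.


Reverse power rule on each term:
  ∫ 12x^5 dx = 2x^6
  ∫ -25x^4 dx = -5x^5
  ∫ -4x^3 dx = -x^4
  ∫ 9x^2 dx = 3x^3
  ∫ 8x dx = 4x^2
  ∫ -2 dx = -2x
F(x) = 2x^6 - 5x^5 - x^4 + 3x^3 + 4x^2 - 2x + C


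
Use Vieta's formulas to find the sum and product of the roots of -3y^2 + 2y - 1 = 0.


For ay^2+by+c=0: sum = -b/a, product = c/a.
a=-3, b=2, c=-1
Sum = -(2)/-3 = 2/3
Product = (-1)/-3 = 1/3


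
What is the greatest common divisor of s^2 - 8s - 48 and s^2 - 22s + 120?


Factor each:
  s^2 - 8s - 48 = (s - 12)(s + 4)
  s^2 - 22s + 120 = (s - 12)(s - 10)
Common monic factor: s - 12


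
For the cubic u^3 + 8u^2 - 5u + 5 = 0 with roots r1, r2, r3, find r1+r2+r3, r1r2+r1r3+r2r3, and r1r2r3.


Monic cubic u^3+bu^2+cu+d=0: sum=-b, pairwise sum=c, product=-d.
b=8, c=-5, d=5
r1+r2+r3 = -8
r1r2+r1r3+r2r3 = -5
r1r2r3 = -5


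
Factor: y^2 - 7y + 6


Roots satisfy r1 + r2 = -b/a = 7 and r1*r2 = c/a = 6.
So r1 = 6, r2 = 1.
y^2 - 7y + 6 = (y - r1)(y - r2) = (y - 6)(y - 1)


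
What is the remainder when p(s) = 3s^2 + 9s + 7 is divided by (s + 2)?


By the Remainder Theorem, the remainder equals p(-2):
  3*(-2)^2 = 12
  9*(-2)^1 = -18
  constant: 7
Sum: 12 - 18 + 7 = 1


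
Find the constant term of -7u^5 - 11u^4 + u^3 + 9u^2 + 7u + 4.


Read off the constant term: 4


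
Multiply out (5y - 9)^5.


Expand (5y - 9)^5 by repeated multiplication:
  (5y - 9)^2 = 25y^2 - 90y + 81
  (5y - 9)^3 = 125y^3 - 675y^2 + 1215y - 729
  (5y - 9)^4 = 625y^4 - 4500y^3 + 12150y^2 - 14580y + 6561
= 3125y^5 - 28125y^4 + 101250y^3 - 182250y^2 + 164025y - 59049


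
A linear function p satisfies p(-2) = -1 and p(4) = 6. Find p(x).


p(x) = mx + b. Using p(-2)=-1, p(4)=6:
m = (-1 - 6)/(-2 - 4) = -7/-6 = 7/6
b = -1 - m*(-2) = -1 + 7/3 = 4/3
p(x) = (7/6)x + (4/3)


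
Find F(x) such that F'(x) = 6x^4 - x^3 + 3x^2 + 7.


Reverse power rule on each term:
  ∫ 6x^4 dx = (6/5)x^5
  ∫ -x^3 dx = -(1/4)x^4
  ∫ 3x^2 dx = x^3
  ∫ 7 dx = 7x
F(x) = (6/5)x^5 - (1/4)x^4 + x^3 + 7x + C


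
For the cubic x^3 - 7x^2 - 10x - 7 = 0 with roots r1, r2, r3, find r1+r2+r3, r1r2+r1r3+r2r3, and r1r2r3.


Monic cubic x^3+bx^2+cx+d=0: sum=-b, pairwise sum=c, product=-d.
b=-7, c=-10, d=-7
r1+r2+r3 = 7
r1r2+r1r3+r2r3 = -10
r1r2r3 = 7


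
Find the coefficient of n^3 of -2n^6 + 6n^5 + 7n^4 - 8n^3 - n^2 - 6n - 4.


Read off the coefficient of n^3: -8


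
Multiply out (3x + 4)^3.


Expand (3x + 4)^3 by repeated multiplication:
  (3x + 4)^2 = 9x^2 + 24x + 16
= 27x^3 + 108x^2 + 144x + 64


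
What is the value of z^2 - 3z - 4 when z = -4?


Using direct substitution:
  1 * (-4)^2 = 16
  -3 * (-4)^1 = 12
  constant: -4
Sum = 16 + 12 - 4 = 24


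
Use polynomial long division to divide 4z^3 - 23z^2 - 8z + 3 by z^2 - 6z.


(4z^3 - 23z^2 - 8z + 3) / (z^2 - 6z)
Step 1: 4z * (z^2 - 6z) = 4z^3 - 24z^2; subtract.
Step 2: 1 * (z^2 - 6z) = z^2 - 6z; subtract.
Quotient: 4z + 1, Remainder: -2z + 3


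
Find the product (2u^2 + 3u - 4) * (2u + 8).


Distribute each term of the first polynomial:
  (2u^2)(2u + 8) = 4u^3 + 16u^2
  (3u)(2u + 8) = 6u^2 + 24u
  (-4)(2u + 8) = -8u - 32
Sum: 4u^3 + 22u^2 + 16u - 32


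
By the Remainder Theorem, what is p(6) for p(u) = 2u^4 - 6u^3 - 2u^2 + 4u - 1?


By the Remainder Theorem, the remainder equals p(6):
  2*(6)^4 = 2592
  -6*(6)^3 = -1296
  -2*(6)^2 = -72
  4*(6)^1 = 24
  constant: -1
Sum: 2592 - 1296 - 72 + 24 - 1 = 1247


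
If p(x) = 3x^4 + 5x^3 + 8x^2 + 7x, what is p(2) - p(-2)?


p(2) = 134
p(-2) = 26
p(2) - p(-2) = 134 - 26 = 108


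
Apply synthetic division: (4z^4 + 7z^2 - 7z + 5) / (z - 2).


Synthetic division with c = 2. Coefficients: 4, 0, 7, -7, 5
Bring down 4.
  4 * 2 = 8; 8 + 0 = 8
  8 * 2 = 16; 16 + 7 = 23
  23 * 2 = 46; 46 - 7 = 39
  39 * 2 = 78; 78 + 5 = 83
Quotient: 4z^3 + 8z^2 + 23z + 39, Remainder: 83


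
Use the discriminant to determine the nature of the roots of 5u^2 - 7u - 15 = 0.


D = b^2 - 4ac = (-7)^2 - 4(5)(-15) = 49 + 300 = 349
Since D > 0: two distinct irrational roots


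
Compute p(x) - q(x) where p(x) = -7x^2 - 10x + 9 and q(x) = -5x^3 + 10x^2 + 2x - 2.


Distribute the minus sign:
  (-7x^2 - 10x + 9)
- (-5x^3 + 10x^2 + 2x - 2)
Negate second polynomial: 5x^3 - 10x^2 - 2x + 2
Add: 5x^3 - 17x^2 - 12x + 11


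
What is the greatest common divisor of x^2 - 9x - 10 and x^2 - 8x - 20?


Factor each:
  x^2 - 9x - 10 = (x - 10)(x + 1)
  x^2 - 8x - 20 = (x - 10)(x + 2)
Common monic factor: x - 10


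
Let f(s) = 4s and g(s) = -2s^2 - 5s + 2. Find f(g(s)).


Substitute g(s) into f:
f(g(s)) = 4*(-2s^2 - 5s + 2)
Expand and combine: -8s^2 - 20s + 8


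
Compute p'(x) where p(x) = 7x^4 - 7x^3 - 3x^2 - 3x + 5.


Apply the power rule term by term:
  d/dx(7x^4) = 28x^3
  d/dx(-7x^3) = -21x^2
  d/dx(-3x^2) = -6x
  d/dx(-3x) = -3
  d/dx(5) = 0
p'(x) = 28x^3 - 21x^2 - 6x - 3


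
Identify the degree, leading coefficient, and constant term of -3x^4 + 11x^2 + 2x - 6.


Highest power of x is 4, with coefficient -3. Constant term is -6.
Degree = 4, leading coefficient = -3, constant term = -6


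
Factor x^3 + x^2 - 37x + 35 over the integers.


Try integer roots (divisors of 35). x=1: p(1)=0.
Divide out (x - 1): quotient is x^2 + 2x - 35.
Factor the quadratic: (x + 7)(x - 5)
Result: (x - 1)(x + 7)(x - 5)


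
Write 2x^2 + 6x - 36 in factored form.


Roots satisfy r1 + r2 = -b/a = -3 and r1*r2 = c/a = -18.
So r1 = 3, r2 = -6.
2x^2 + 6x - 36 = 2(x - r1)(x - r2) = 2(x - 3)(x + 6)


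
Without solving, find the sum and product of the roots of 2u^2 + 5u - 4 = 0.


For au^2+bu+c=0: sum = -b/a, product = c/a.
a=2, b=5, c=-4
Sum = -(5)/2 = -5/2
Product = (-4)/2 = -2


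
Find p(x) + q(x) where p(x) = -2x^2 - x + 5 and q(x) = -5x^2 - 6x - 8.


Align terms by degree and add:
  -2x^2 - x + 5
  -5x^2 - 6x - 8
= -7x^2 - 7x - 3


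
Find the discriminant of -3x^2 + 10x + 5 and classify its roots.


D = b^2 - 4ac = (10)^2 - 4(-3)(5) = 100 + 60 = 160
Since D > 0: two distinct irrational roots


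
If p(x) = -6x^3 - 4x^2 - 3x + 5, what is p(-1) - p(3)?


p(-1) = 10
p(3) = -202
p(-1) - p(3) = 10 + 202 = 212


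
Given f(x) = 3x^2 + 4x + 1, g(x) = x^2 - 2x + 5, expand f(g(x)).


Substitute g(x) into f:
f(g(x)) = 3*(x^2 - 2x + 5)^2 + 4*(x^2 - 2x + 5) + 1
(x^2 - 2x + 5)^2 = x^4 - 4x^3 + 14x^2 - 20x + 25
Expand and combine: 3x^4 - 12x^3 + 46x^2 - 68x + 96


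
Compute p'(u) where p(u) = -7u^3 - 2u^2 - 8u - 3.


Apply the power rule term by term:
  d/du(-7u^3) = -21u^2
  d/du(-2u^2) = -4u
  d/du(-8u) = -8
  d/du(-3) = 0
p'(u) = -21u^2 - 4u - 8


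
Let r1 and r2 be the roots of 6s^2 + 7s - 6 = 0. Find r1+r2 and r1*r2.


For as^2+bs+c=0: sum = -b/a, product = c/a.
a=6, b=7, c=-6
Sum = -(7)/6 = -7/6
Product = (-6)/6 = -1


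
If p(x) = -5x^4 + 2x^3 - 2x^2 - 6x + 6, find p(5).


Using direct substitution:
  -5 * (5)^4 = -3125
  2 * (5)^3 = 250
  -2 * (5)^2 = -50
  -6 * (5)^1 = -30
  constant: 6
Sum = -3125 + 250 - 50 - 30 + 6 = -2949


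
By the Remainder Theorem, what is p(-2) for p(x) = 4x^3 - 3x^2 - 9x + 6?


By the Remainder Theorem, the remainder equals p(-2):
  4*(-2)^3 = -32
  -3*(-2)^2 = -12
  -9*(-2)^1 = 18
  constant: 6
Sum: -32 - 12 + 18 + 6 = -20


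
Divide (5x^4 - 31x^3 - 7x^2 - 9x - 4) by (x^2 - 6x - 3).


(5x^4 - 31x^3 - 7x^2 - 9x - 4) / (x^2 - 6x - 3)
Step 1: 5x^2 * (x^2 - 6x - 3) = 5x^4 - 30x^3 - 15x^2; subtract.
Step 2: -x * (x^2 - 6x - 3) = -x^3 + 6x^2 + 3x; subtract.
Step 3: 2 * (x^2 - 6x - 3) = 2x^2 - 12x - 6; subtract.
Quotient: 5x^2 - x + 2, Remainder: 2


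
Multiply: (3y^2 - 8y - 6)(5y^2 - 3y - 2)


Distribute each term of the first polynomial:
  (3y^2)(5y^2 - 3y - 2) = 15y^4 - 9y^3 - 6y^2
  (-8y)(5y^2 - 3y - 2) = -40y^3 + 24y^2 + 16y
  (-6)(5y^2 - 3y - 2) = -30y^2 + 18y + 12
Sum: 15y^4 - 49y^3 - 12y^2 + 34y + 12


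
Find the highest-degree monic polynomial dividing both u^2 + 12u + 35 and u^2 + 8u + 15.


Factor each:
  u^2 + 12u + 35 = (u + 5)(u + 7)
  u^2 + 8u + 15 = (u + 5)(u + 3)
Common monic factor: u + 5


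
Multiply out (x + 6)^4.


Expand (x + 6)^4 by repeated multiplication:
  (x + 6)^2 = x^2 + 12x + 36
  (x + 6)^3 = x^3 + 18x^2 + 108x + 216
= x^4 + 24x^3 + 216x^2 + 864x + 1296


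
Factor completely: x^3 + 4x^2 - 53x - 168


Try integer roots (divisors of -168). x=7: p(7)=0.
Divide out (x - 7): quotient is x^2 + 11x + 24.
Factor the quadratic: (x + 3)(x + 8)
Result: (x - 7)(x + 3)(x + 8)


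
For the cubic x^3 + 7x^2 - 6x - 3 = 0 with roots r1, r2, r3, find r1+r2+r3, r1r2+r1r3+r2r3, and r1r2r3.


Monic cubic x^3+bx^2+cx+d=0: sum=-b, pairwise sum=c, product=-d.
b=7, c=-6, d=-3
r1+r2+r3 = -7
r1r2+r1r3+r2r3 = -6
r1r2r3 = 3


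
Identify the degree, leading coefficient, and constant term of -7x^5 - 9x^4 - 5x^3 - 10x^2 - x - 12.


Highest power of x is 5, with coefficient -7. Constant term is -12.
Degree = 5, leading coefficient = -7, constant term = -12


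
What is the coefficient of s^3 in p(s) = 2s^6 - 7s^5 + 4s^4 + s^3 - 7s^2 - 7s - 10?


Read off the coefficient of s^3: 1


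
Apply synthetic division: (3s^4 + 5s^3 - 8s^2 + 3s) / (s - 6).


Synthetic division with c = 6. Coefficients: 3, 5, -8, 3, 0
Bring down 3.
  3 * 6 = 18; 18 + 5 = 23
  23 * 6 = 138; 138 - 8 = 130
  130 * 6 = 780; 780 + 3 = 783
  783 * 6 = 4698; 4698 + 0 = 4698
Quotient: 3s^3 + 23s^2 + 130s + 783, Remainder: 4698


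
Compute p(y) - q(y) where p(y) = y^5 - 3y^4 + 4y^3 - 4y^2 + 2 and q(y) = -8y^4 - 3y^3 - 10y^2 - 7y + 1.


Distribute the minus sign:
  (y^5 - 3y^4 + 4y^3 - 4y^2 + 2)
- (-8y^4 - 3y^3 - 10y^2 - 7y + 1)
Negate second polynomial: 8y^4 + 3y^3 + 10y^2 + 7y - 1
Add: y^5 + 5y^4 + 7y^3 + 6y^2 + 7y + 1


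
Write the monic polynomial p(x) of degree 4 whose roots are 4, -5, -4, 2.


p(x) = (x - 4)(x + 5)(x + 4)(x - 2)
Expand: x^4 + 3x^3 - 26x^2 - 48x + 160


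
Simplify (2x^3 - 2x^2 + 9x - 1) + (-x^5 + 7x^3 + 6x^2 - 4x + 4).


Align terms by degree and add:
  2x^3 - 2x^2 + 9x - 1
  -x^5 + 7x^3 + 6x^2 - 4x + 4
= -x^5 + 9x^3 + 4x^2 + 5x + 3


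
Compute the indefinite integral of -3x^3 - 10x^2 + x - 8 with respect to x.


Reverse power rule on each term:
  ∫ -3x^3 dx = -(3/4)x^4
  ∫ -10x^2 dx = -(10/3)x^3
  ∫ x dx = (1/2)x^2
  ∫ -8 dx = -8x
F(x) = -(3/4)x^4 - (10/3)x^3 + (1/2)x^2 - 8x + C


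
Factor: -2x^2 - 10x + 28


Roots satisfy r1 + r2 = -b/a = -5 and r1*r2 = c/a = -14.
So r1 = -7, r2 = 2.
-2x^2 - 10x + 28 = -2(x - r1)(x - r2) = -2(x + 7)(x - 2)


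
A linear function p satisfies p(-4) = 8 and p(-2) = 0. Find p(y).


p(y) = my + b. Using p(-4)=8, p(-2)=0:
m = (8)/(-4 + 2) = 8/-2 = -4
b = 8 - m*(-4) = 8 - 16 = -8
p(y) = -4y - 8


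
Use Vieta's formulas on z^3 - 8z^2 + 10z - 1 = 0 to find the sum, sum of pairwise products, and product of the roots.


Monic cubic z^3+bz^2+cz+d=0: sum=-b, pairwise sum=c, product=-d.
b=-8, c=10, d=-1
r1+r2+r3 = 8
r1r2+r1r3+r2r3 = 10
r1r2r3 = 1


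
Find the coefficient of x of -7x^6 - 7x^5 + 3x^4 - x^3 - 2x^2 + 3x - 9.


Read off the coefficient of x: 3


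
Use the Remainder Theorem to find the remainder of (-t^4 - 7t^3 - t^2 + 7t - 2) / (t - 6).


By the Remainder Theorem, the remainder equals p(6):
  -1*(6)^4 = -1296
  -7*(6)^3 = -1512
  -1*(6)^2 = -36
  7*(6)^1 = 42
  constant: -2
Sum: -1296 - 1512 - 36 + 42 - 2 = -2804


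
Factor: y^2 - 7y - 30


Roots satisfy r1 + r2 = -b/a = 7 and r1*r2 = c/a = -30.
So r1 = -3, r2 = 10.
y^2 - 7y - 30 = (y - r1)(y - r2) = (y + 3)(y - 10)


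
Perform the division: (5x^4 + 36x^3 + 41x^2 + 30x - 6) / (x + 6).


(5x^4 + 36x^3 + 41x^2 + 30x - 6) / (x + 6)
Step 1: 5x^3 * (x + 6) = 5x^4 + 30x^3; subtract.
Step 2: 6x^2 * (x + 6) = 6x^3 + 36x^2; subtract.
Step 3: 5x * (x + 6) = 5x^2 + 30x; subtract.
Step 4: 0 * (x + 6) = 0; subtract.
Quotient: 5x^3 + 6x^2 + 5x, Remainder: -6


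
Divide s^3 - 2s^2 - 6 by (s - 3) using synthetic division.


Synthetic division with c = 3. Coefficients: 1, -2, 0, -6
Bring down 1.
  1 * 3 = 3; 3 - 2 = 1
  1 * 3 = 3; 3 + 0 = 3
  3 * 3 = 9; 9 - 6 = 3
Quotient: s^2 + s + 3, Remainder: 3


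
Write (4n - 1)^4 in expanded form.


Expand (4n - 1)^4 by repeated multiplication:
  (4n - 1)^2 = 16n^2 - 8n + 1
  (4n - 1)^3 = 64n^3 - 48n^2 + 12n - 1
= 256n^4 - 256n^3 + 96n^2 - 16n + 1


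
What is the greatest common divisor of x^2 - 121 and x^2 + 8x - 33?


Factor each:
  x^2 - 121 = (x + 11)(x - 11)
  x^2 + 8x - 33 = (x + 11)(x - 3)
Common monic factor: x + 11


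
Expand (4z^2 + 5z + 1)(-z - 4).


Distribute each term of the first polynomial:
  (4z^2)(-z - 4) = -4z^3 - 16z^2
  (5z)(-z - 4) = -5z^2 - 20z
  (1)(-z - 4) = -z - 4
Sum: -4z^3 - 21z^2 - 21z - 4


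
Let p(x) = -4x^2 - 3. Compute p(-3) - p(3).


p(-3) = -39
p(3) = -39
p(-3) - p(3) = -39 + 39 = 0


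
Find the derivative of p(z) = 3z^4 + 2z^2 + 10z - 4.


Apply the power rule term by term:
  d/dz(3z^4) = 12z^3
  d/dz(2z^2) = 4z
  d/dz(10z) = 10
  d/dz(-4) = 0
p'(z) = 12z^3 + 4z + 10


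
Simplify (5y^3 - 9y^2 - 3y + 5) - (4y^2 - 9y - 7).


Distribute the minus sign:
  (5y^3 - 9y^2 - 3y + 5)
- (4y^2 - 9y - 7)
Negate second polynomial: -4y^2 + 9y + 7
Add: 5y^3 - 13y^2 + 6y + 12


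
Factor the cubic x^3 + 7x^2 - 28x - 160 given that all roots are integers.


Try integer roots (divisors of -160). x=-4: p(-4)=0.
Divide out (x + 4): quotient is x^2 + 3x - 40.
Factor the quadratic: (x - 5)(x + 8)
Result: (x + 4)(x - 5)(x + 8)


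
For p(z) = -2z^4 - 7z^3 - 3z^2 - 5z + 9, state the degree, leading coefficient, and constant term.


Highest power of z is 4, with coefficient -2. Constant term is 9.
Degree = 4, leading coefficient = -2, constant term = 9


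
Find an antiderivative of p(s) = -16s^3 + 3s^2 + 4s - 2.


Reverse power rule on each term:
  ∫ -16s^3 ds = -4s^4
  ∫ 3s^2 ds = s^3
  ∫ 4s ds = 2s^2
  ∫ -2 ds = -2s
F(s) = -4s^4 + s^3 + 2s^2 - 2s + C


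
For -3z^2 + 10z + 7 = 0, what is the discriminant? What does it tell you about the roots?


D = b^2 - 4ac = (10)^2 - 4(-3)(7) = 100 + 84 = 184
Since D > 0: two distinct irrational roots


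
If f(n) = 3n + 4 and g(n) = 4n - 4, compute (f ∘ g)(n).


Substitute g(n) into f:
f(g(n)) = 3*(4n - 4) + 4
Expand and combine: 12n - 8


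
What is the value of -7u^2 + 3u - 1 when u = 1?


Using direct substitution:
  -7 * (1)^2 = -7
  3 * (1)^1 = 3
  constant: -1
Sum = -7 + 3 - 1 = -5


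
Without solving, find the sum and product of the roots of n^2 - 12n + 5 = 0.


For an^2+bn+c=0: sum = -b/a, product = c/a.
a=1, b=-12, c=5
Sum = -(-12)/1 = 12
Product = (5)/1 = 5


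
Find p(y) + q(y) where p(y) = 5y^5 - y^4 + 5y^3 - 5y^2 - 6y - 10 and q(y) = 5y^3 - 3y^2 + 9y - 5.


Align terms by degree and add:
  5y^5 - y^4 + 5y^3 - 5y^2 - 6y - 10
+ 5y^3 - 3y^2 + 9y - 5
= 5y^5 - y^4 + 10y^3 - 8y^2 + 3y - 15


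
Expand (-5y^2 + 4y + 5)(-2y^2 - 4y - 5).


Distribute each term of the first polynomial:
  (-5y^2)(-2y^2 - 4y - 5) = 10y^4 + 20y^3 + 25y^2
  (4y)(-2y^2 - 4y - 5) = -8y^3 - 16y^2 - 20y
  (5)(-2y^2 - 4y - 5) = -10y^2 - 20y - 25
Sum: 10y^4 + 12y^3 - y^2 - 40y - 25


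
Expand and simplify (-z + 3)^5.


Expand (-z + 3)^5 by repeated multiplication:
  (-z + 3)^2 = z^2 - 6z + 9
  (-z + 3)^3 = -z^3 + 9z^2 - 27z + 27
  (-z + 3)^4 = z^4 - 12z^3 + 54z^2 - 108z + 81
= -z^5 + 15z^4 - 90z^3 + 270z^2 - 405z + 243


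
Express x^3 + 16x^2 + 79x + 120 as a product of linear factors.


Try integer roots (divisors of 120). x=-8: p(-8)=0.
Divide out (x + 8): quotient is x^2 + 8x + 15.
Factor the quadratic: (x + 5)(x + 3)
Result: (x + 8)(x + 5)(x + 3)


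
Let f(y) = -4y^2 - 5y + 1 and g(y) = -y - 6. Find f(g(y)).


Substitute g(y) into f:
f(g(y)) = -4*(-y - 6)^2 + (-5)*(-y - 6) + 1
(-y - 6)^2 = y^2 + 12y + 36
Expand and combine: -4y^2 - 43y - 113


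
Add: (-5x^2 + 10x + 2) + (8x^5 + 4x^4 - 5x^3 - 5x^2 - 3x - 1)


Align terms by degree and add:
  -5x^2 + 10x + 2
+ 8x^5 + 4x^4 - 5x^3 - 5x^2 - 3x - 1
= 8x^5 + 4x^4 - 5x^3 - 10x^2 + 7x + 1


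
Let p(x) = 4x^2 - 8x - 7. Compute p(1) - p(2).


p(1) = -11
p(2) = -7
p(1) - p(2) = -11 + 7 = -4


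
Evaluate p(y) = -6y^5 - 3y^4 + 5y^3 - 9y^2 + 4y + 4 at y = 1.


Using direct substitution:
  -6 * (1)^5 = -6
  -3 * (1)^4 = -3
  5 * (1)^3 = 5
  -9 * (1)^2 = -9
  4 * (1)^1 = 4
  constant: 4
Sum = -6 - 3 + 5 - 9 + 4 + 4 = -5


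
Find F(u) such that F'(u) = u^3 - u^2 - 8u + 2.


Reverse power rule on each term:
  ∫ u^3 du = (1/4)u^4
  ∫ -u^2 du = -(1/3)u^3
  ∫ -8u du = -4u^2
  ∫ 2 du = 2u
F(u) = (1/4)u^4 - (1/3)u^3 - 4u^2 + 2u + C


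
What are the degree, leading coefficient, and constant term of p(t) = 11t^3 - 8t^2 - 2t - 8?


Highest power of t is 3, with coefficient 11. Constant term is -8.
Degree = 3, leading coefficient = 11, constant term = -8


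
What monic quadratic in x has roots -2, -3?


p(x) = (x + 2)(x + 3)
Expand: x^2 + 5x + 6


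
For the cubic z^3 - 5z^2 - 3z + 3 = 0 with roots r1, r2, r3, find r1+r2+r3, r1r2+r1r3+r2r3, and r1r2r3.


Monic cubic z^3+bz^2+cz+d=0: sum=-b, pairwise sum=c, product=-d.
b=-5, c=-3, d=3
r1+r2+r3 = 5
r1r2+r1r3+r2r3 = -3
r1r2r3 = -3


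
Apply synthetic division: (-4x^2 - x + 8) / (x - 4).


Synthetic division with c = 4. Coefficients: -4, -1, 8
Bring down -4.
  -4 * 4 = -16; -16 - 1 = -17
  -17 * 4 = -68; -68 + 8 = -60
Quotient: -4x - 17, Remainder: -60


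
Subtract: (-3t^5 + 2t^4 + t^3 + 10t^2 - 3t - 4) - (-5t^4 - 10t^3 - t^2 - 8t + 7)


Distribute the minus sign:
  (-3t^5 + 2t^4 + t^3 + 10t^2 - 3t - 4)
- (-5t^4 - 10t^3 - t^2 - 8t + 7)
Negate second polynomial: 5t^4 + 10t^3 + t^2 + 8t - 7
Add: -3t^5 + 7t^4 + 11t^3 + 11t^2 + 5t - 11


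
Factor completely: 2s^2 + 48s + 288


Roots satisfy r1 + r2 = -b/a = -24 and r1*r2 = c/a = 144.
So r1 = -12, r2 = -12.
2s^2 + 48s + 288 = 2(s - r1)(s - r2) = 2(s + 12)(s + 12)


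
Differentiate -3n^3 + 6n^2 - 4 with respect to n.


Apply the power rule term by term:
  d/dn(-3n^3) = -9n^2
  d/dn(6n^2) = 12n
  d/dn(-4) = 0
p'(n) = -9n^2 + 12n


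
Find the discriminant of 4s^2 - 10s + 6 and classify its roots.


D = b^2 - 4ac = (-10)^2 - 4(4)(6) = 100 - 96 = 4
Since D > 0: two distinct rational roots


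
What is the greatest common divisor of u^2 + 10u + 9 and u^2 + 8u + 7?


Factor each:
  u^2 + 10u + 9 = (u + 1)(u + 9)
  u^2 + 8u + 7 = (u + 1)(u + 7)
Common monic factor: u + 1


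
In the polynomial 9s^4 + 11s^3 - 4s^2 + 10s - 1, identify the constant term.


Read off the constant term: -1


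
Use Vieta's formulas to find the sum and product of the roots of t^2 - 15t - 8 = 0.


For at^2+bt+c=0: sum = -b/a, product = c/a.
a=1, b=-15, c=-8
Sum = -(-15)/1 = 15
Product = (-8)/1 = -8


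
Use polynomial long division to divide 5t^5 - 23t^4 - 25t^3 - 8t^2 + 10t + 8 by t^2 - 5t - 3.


(5t^5 - 23t^4 - 25t^3 - 8t^2 + 10t + 8) / (t^2 - 5t - 3)
Step 1: 5t^3 * (t^2 - 5t - 3) = 5t^5 - 25t^4 - 15t^3; subtract.
Step 2: 2t^2 * (t^2 - 5t - 3) = 2t^4 - 10t^3 - 6t^2; subtract.
Step 3: 0 * (t^2 - 5t - 3) = 0; subtract.
Step 4: -2 * (t^2 - 5t - 3) = -2t^2 + 10t + 6; subtract.
Quotient: 5t^3 + 2t^2 - 2, Remainder: 2
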